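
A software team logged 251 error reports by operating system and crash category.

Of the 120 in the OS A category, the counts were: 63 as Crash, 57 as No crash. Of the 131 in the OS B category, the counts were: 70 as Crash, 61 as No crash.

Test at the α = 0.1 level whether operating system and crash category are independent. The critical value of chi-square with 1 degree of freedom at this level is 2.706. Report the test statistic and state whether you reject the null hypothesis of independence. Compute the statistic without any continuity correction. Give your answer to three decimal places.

Row totals: 120, 131. Column totals: 133, 118. Grand total N = 251.
Expected counts (row total × column total / N):
  OS A, Crash: 120×133/251 = 63.5857
  OS A, No crash: 120×118/251 = 56.4143
  OS B, Crash: 131×133/251 = 69.4143
  OS B, No crash: 131×118/251 = 61.5857
Contributions (O − E)²/E:
  (63 − 63.5857)²/63.5857 = 0.0054
  (57 − 56.4143)²/56.4143 = 0.0061
  (70 − 69.4143)²/69.4143 = 0.0049
  (61 − 61.5857)²/61.5857 = 0.0056
χ² = 0.0054 + 0.0061 + 0.0049 + 0.0056 = 0.022
df = (2−1)(2−1) = 1. Since 0.022 < 2.706, fail to reject the null hypothesis of independence at α = 0.1.

0.022; fail to reject H₀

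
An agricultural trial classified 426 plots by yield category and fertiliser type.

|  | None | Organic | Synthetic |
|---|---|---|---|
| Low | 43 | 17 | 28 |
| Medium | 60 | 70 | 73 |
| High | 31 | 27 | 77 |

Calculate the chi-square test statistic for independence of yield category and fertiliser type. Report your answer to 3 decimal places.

Row totals: 88, 203, 135. Column totals: 134, 114, 178. Grand total N = 426.
Expected counts (row total × column total / N):
  Low, None: 88×134/426 = 27.6808
  Low, Organic: 88×114/426 = 23.5493
  Low, Synthetic: 88×178/426 = 36.7700
  Medium, None: 203×134/426 = 63.8545
  Medium, Organic: 203×114/426 = 54.3239
  Medium, Synthetic: 203×178/426 = 84.8216
  High, None: 135×134/426 = 42.4648
  High, Organic: 135×114/426 = 36.1268
  High, Synthetic: 135×178/426 = 56.4085
Contributions (O − E)²/E:
  (43 − 27.6808)²/27.6808 = 8.4780
  (17 − 23.5493)²/23.5493 = 1.8214
  (28 − 36.7700)²/36.7700 = 2.0917
  (60 − 63.8545)²/63.8545 = 0.2327
  (70 − 54.3239)²/54.3239 = 4.5236
  (73 − 84.8216)²/84.8216 = 1.6476
  (31 − 42.4648)²/42.4648 = 3.0953
  (27 − 36.1268)²/36.1268 = 2.3057
  (77 − 56.4085)²/56.4085 = 7.5168
χ² = 8.4780 + 1.8214 + 2.0917 + 0.2327 + 4.5236 + 1.6476 + 3.0953 + 2.3057 + 7.5168 = 31.713

31.713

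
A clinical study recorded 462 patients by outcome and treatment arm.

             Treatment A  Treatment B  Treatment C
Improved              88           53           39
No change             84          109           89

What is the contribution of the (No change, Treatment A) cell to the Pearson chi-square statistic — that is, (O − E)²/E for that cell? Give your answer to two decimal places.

Row total (No change) = 282; column total (Treatment A) = 172; N = 462.
Expected count E = 282 × 172 / 462 = 104.987.
Contribution = (O − E)²/E = (84 − 104.987)² / 104.987 = 4.20.

4.20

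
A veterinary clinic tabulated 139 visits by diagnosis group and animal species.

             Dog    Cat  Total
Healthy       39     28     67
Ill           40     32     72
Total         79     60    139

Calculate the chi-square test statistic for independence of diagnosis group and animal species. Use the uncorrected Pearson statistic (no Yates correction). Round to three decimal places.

0.100

Grand total N = 139.
Expected counts (row total × column total / N):
  Healthy, Dog: 67×79/139 = 38.0791
  Healthy, Cat: 67×60/139 = 28.9209
  Ill, Dog: 72×79/139 = 40.9209
  Ill, Cat: 72×60/139 = 31.0791
Contributions (O − E)²/E:
  (39 − 38.0791)²/38.0791 = 0.0223
  (28 − 28.9209)²/28.9209 = 0.0293
  (40 − 40.9209)²/40.9209 = 0.0207
  (32 − 31.0791)²/31.0791 = 0.0273
χ² = 0.0223 + 0.0293 + 0.0207 + 0.0273 = 0.100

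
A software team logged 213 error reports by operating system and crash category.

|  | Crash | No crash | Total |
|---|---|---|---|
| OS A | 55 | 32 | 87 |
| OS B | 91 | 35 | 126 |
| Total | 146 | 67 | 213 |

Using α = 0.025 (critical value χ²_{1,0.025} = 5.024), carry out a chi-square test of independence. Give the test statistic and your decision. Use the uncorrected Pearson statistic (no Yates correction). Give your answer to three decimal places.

Grand total N = 213.
Expected counts (row total × column total / N):
  OS A, Crash: 87×146/213 = 59.6338
  OS A, No crash: 87×67/213 = 27.3662
  OS B, Crash: 126×146/213 = 86.3662
  OS B, No crash: 126×67/213 = 39.6338
Contributions (O − E)²/E:
  (55 − 59.6338)²/59.6338 = 0.3601
  (32 − 27.3662)²/27.3662 = 0.7846
  (91 − 86.3662)²/86.3662 = 0.2486
  (35 − 39.6338)²/39.6338 = 0.5418
χ² = 0.3601 + 0.7846 + 0.2486 + 0.5418 = 1.935
df = (2−1)(2−1) = 1. Since 1.935 < 5.024, fail to reject the null hypothesis of independence at α = 0.025.

1.935; fail to reject H₀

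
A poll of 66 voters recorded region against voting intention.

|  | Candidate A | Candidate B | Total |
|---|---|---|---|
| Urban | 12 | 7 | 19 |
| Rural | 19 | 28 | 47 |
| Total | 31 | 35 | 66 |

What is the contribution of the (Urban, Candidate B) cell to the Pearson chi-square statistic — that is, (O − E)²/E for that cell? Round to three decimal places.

Row total (Urban) = 19; column total (Candidate B) = 35; N = 66.
Expected count E = 19 × 35 / 66 = 10.0758.
Contribution = (O − E)²/E = (7 − 10.0758)² / 10.0758 = 0.939.

0.939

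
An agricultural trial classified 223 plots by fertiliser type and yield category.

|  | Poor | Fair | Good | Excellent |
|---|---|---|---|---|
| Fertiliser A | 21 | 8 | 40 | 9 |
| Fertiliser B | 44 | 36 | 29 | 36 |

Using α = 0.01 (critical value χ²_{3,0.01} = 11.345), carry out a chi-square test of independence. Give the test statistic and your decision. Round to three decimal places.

26.140; reject H₀

Row totals: 78, 145. Column totals: 65, 44, 69, 45. Grand total N = 223.
Expected counts (row total × column total / N):
  Fertiliser A, Poor: 78×65/223 = 22.73543
  Fertiliser A, Fair: 78×44/223 = 15.39013
  Fertiliser A, Good: 78×69/223 = 24.13453
  Fertiliser A, Excellent: 78×45/223 = 15.73991
  Fertiliser B, Poor: 145×65/223 = 42.26457
  Fertiliser B, Fair: 145×44/223 = 28.60987
  Fertiliser B, Good: 145×69/223 = 44.86547
  Fertiliser B, Excellent: 145×45/223 = 29.26009
Contributions (O − E)²/E:
  (21 − 22.73543)²/22.73543 = 0.1325
  (8 − 15.39013)²/15.39013 = 3.5486
  (40 − 24.13453)²/24.13453 = 10.4296
  (9 − 15.73991)²/15.73991 = 2.8861
  (44 − 42.26457)²/42.26457 = 0.0713
  (36 − 28.60987)²/28.60987 = 1.9089
  (29 − 44.86547)²/44.86547 = 5.6104
  (36 − 29.26009)²/29.26009 = 1.5525
χ² = 0.1325 + 3.5486 + 10.4296 + 2.8861 + 0.0713 + 1.9089 + 5.6104 + 1.5525 = 26.140
df = (2−1)(4−1) = 3. Since 26.140 > 11.345, reject the null hypothesis of independence at α = 0.01.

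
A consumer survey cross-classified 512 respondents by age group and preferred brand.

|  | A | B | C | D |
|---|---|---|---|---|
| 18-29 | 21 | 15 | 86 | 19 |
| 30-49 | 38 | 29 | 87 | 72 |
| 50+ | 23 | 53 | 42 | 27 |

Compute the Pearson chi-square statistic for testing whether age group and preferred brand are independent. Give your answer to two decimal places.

Row totals: 141, 226, 145. Column totals: 82, 97, 215, 118. Grand total N = 512.
Expected counts (row total × column total / N):
  18-29, A: 141×82/512 = 22.5820
  18-29, B: 141×97/512 = 26.7129
  18-29, C: 141×215/512 = 59.2090
  18-29, D: 141×118/512 = 32.4961
  30-49, A: 226×82/512 = 36.1953
  30-49, B: 226×97/512 = 42.8164
  30-49, C: 226×215/512 = 94.9023
  30-49, D: 226×118/512 = 52.0859
  50+, A: 145×82/512 = 23.2227
  50+, B: 145×97/512 = 27.4707
  50+, C: 145×215/512 = 60.8887
  50+, D: 145×118/512 = 33.4180
Contributions (O − E)²/E:
  (21 − 22.5820)²/22.5820 = 0.1108
  (15 − 26.7129)²/26.7129 = 5.1358
  (86 − 59.2090)²/59.2090 = 12.1224
  (19 − 32.4961)²/32.4961 = 5.6051
  (38 − 36.1953)²/36.1953 = 0.0900
  (29 − 42.8164)²/42.8164 = 4.4584
  (87 − 94.9023)²/94.9023 = 0.6580
  (72 − 52.0859)²/52.0859 = 7.6138
  (23 − 23.2227)²/23.2227 = 0.0021
  (53 − 27.4707)²/27.4707 = 23.7251
  (42 − 60.8887)²/60.8887 = 5.8596
  (27 − 33.4180)²/33.4180 = 1.2326
χ² = 0.1108 + 5.1358 + 12.1224 + 5.6051 + 0.0900 + 4.4584 + 0.6580 + 7.6138 + 0.0021 + 23.7251 + 5.8596 + 1.2326 = 66.61

66.61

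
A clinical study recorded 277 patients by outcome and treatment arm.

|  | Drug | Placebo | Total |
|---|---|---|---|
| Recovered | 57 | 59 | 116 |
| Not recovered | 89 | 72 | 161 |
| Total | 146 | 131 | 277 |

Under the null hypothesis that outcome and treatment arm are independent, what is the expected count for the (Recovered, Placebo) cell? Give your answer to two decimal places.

54.86

Row total (Recovered) = 116; column total (Placebo) = 131; grand total N = 277.
Expected count = (row total × column total) / N = 116 × 131 / 277 = 54.86.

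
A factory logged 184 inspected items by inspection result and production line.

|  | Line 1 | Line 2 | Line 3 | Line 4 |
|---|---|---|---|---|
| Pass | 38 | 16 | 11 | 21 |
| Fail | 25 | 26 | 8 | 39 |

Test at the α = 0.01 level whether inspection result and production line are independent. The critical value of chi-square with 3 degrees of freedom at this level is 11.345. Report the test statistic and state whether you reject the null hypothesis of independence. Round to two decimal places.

Row totals: 86, 98. Column totals: 63, 42, 19, 60. Grand total N = 184.
Expected counts (row total × column total / N):
  Pass, Line 1: 86×63/184 = 29.4457
  Pass, Line 2: 86×42/184 = 19.6304
  Pass, Line 3: 86×19/184 = 8.8804
  Pass, Line 4: 86×60/184 = 28.0435
  Fail, Line 1: 98×63/184 = 33.5543
  Fail, Line 2: 98×42/184 = 22.3696
  Fail, Line 3: 98×19/184 = 10.1196
  Fail, Line 4: 98×60/184 = 31.9565
Contributions (O − E)²/E:
  (38 − 29.4457)²/29.4457 = 2.4851
  (16 − 19.6304)²/19.6304 = 0.6714
  (11 − 8.8804)²/8.8804 = 0.5059
  (21 − 28.0435)²/28.0435 = 1.7691
  (25 − 33.5543)²/33.5543 = 2.1808
  (26 − 22.3696)²/22.3696 = 0.5892
  (8 − 10.1196)²/10.1196 = 0.4440
  (39 − 31.9565)²/31.9565 = 1.5525
χ² = 2.4851 + 0.6714 + 0.5059 + 1.7691 + 2.1808 + 0.5892 + 0.4440 + 1.5525 = 10.20
df = (2−1)(4−1) = 3. Since 10.20 < 11.345, fail to reject the null hypothesis of independence at α = 0.01.

10.20; fail to reject H₀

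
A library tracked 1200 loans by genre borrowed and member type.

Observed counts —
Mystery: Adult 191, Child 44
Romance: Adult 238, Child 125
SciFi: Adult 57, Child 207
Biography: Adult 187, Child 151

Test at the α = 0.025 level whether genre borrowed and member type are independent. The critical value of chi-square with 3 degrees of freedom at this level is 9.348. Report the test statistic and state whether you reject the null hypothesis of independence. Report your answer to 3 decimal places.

Row totals: 235, 363, 264, 338. Column totals: 673, 527. Grand total N = 1200.
Expected counts (row total × column total / N):
  Mystery, Adult: 235×673/1200 = 131.7958
  Mystery, Child: 235×527/1200 = 103.2042
  Romance, Adult: 363×673/1200 = 203.5825
  Romance, Child: 363×527/1200 = 159.4175
  SciFi, Adult: 264×673/1200 = 148.0600
  SciFi, Child: 264×527/1200 = 115.9400
  Biography, Adult: 338×673/1200 = 189.5617
  Biography, Child: 338×527/1200 = 148.4383
Contributions (O − E)²/E:
  (191 − 131.7958)²/131.7958 = 26.5952
  (44 − 103.2042)²/103.2042 = 33.9631
  (238 − 203.5825)²/203.5825 = 5.8186
  (125 − 159.4175)²/159.4175 = 7.4306
  (57 − 148.0600)²/148.0600 = 56.0038
  (207 − 115.9400)²/115.9400 = 71.5191
  (187 − 189.5617)²/189.5617 = 0.0346
  (151 − 148.4383)²/148.4383 = 0.0442
χ² = 26.5952 + 33.9631 + 5.8186 + 7.4306 + 56.0038 + 71.5191 + 0.0346 + 0.0442 = 201.409
df = (4−1)(2−1) = 3. Since 201.409 > 9.348, reject the null hypothesis of independence at α = 0.025.

201.409; reject H₀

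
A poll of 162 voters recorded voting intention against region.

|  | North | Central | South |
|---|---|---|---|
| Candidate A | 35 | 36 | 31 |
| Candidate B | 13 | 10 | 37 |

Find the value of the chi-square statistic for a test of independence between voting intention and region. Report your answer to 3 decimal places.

Row totals: 102, 60. Column totals: 48, 46, 68. Grand total N = 162.
Expected counts (row total × column total / N):
  Candidate A, North: 102×48/162 = 30.22222
  Candidate A, Central: 102×46/162 = 28.96296
  Candidate A, South: 102×68/162 = 42.81481
  Candidate B, North: 60×48/162 = 17.77778
  Candidate B, Central: 60×46/162 = 17.03704
  Candidate B, South: 60×68/162 = 25.18519
Contributions (O − E)²/E:
  (35 − 30.22222)²/30.22222 = 0.7553
  (36 − 28.96296)²/28.96296 = 1.7098
  (31 − 42.81481)²/42.81481 = 3.2603
  (13 − 17.77778)²/17.77778 = 1.2840
  (10 − 17.03704)²/17.03704 = 2.9066
  (37 − 25.18519)²/25.18519 = 5.5425
χ² = 0.7553 + 1.7098 + 3.2603 + 1.2840 + 2.9066 + 5.5425 = 15.459

15.459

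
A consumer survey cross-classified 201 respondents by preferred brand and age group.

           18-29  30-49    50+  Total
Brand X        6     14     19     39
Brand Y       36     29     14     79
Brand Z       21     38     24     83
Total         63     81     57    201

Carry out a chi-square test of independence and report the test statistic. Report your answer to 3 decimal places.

Grand total N = 201.
Expected counts (row total × column total / N):
  Brand X, 18-29: 39×63/201 = 12.2239
  Brand X, 30-49: 39×81/201 = 15.7164
  Brand X, 50+: 39×57/201 = 11.0597
  Brand Y, 18-29: 79×63/201 = 24.7612
  Brand Y, 30-49: 79×81/201 = 31.8358
  Brand Y, 50+: 79×57/201 = 22.4030
  Brand Z, 18-29: 83×63/201 = 26.0149
  Brand Z, 30-49: 83×81/201 = 33.4478
  Brand Z, 50+: 83×57/201 = 23.5373
Contributions (O − E)²/E:
  (6 − 12.2239)²/12.2239 = 3.1690
  (14 − 15.7164)²/15.7164 = 0.1874
  (19 − 11.0597)²/11.0597 = 5.7007
  (36 − 24.7612)²/24.7612 = 5.1012
  (29 − 31.8358)²/31.8358 = 0.2526
  (14 − 22.4030)²/22.4030 = 3.1518
  (21 − 26.0149)²/26.0149 = 0.9667
  (38 − 33.4478)²/33.4478 = 0.6195
  (24 − 23.5373)²/23.5373 = 0.0091
χ² = 3.1690 + 0.1874 + 5.7007 + 5.1012 + 0.2526 + 3.1518 + 0.9667 + 0.6195 + 0.0091 = 19.158

19.158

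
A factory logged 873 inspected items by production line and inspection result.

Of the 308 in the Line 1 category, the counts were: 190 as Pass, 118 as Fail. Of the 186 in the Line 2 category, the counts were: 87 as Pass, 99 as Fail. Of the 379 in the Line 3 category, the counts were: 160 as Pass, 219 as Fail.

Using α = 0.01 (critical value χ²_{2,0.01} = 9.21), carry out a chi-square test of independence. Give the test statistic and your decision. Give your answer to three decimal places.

Row totals: 308, 186, 379. Column totals: 437, 436. Grand total N = 873.
Expected counts (row total × column total / N):
  Line 1, Pass: 308×437/873 = 154.1764
  Line 1, Fail: 308×436/873 = 153.8236
  Line 2, Pass: 186×437/873 = 93.1065
  Line 2, Fail: 186×436/873 = 92.8935
  Line 3, Pass: 379×437/873 = 189.7171
  Line 3, Fail: 379×436/873 = 189.2829
Contributions (O − E)²/E:
  (190 − 154.1764)²/154.1764 = 8.3238
  (118 − 153.8236)²/153.8236 = 8.3429
  (87 − 93.1065)²/93.1065 = 0.4005
  (99 − 92.8935)²/92.8935 = 0.4014
  (160 − 189.7171)²/189.7171 = 4.6549
  (219 − 189.2829)²/189.2829 = 4.6655
χ² = 8.3238 + 8.3429 + 0.4005 + 0.4014 + 4.6549 + 4.6655 = 26.789
df = (3−1)(2−1) = 2. Since 26.789 > 9.21, reject the null hypothesis of independence at α = 0.01.

26.789; reject H₀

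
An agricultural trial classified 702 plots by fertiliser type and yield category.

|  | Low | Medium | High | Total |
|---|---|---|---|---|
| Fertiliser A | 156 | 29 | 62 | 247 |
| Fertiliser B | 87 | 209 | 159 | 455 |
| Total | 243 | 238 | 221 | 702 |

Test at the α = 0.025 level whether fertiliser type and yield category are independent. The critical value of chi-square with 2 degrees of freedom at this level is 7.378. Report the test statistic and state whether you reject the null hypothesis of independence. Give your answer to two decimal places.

149.83; reject H₀

Grand total N = 702.
Expected counts (row total × column total / N):
  Fertiliser A, Low: 247×243/702 = 85.500
  Fertiliser A, Medium: 247×238/702 = 83.741
  Fertiliser A, High: 247×221/702 = 77.759
  Fertiliser B, Low: 455×243/702 = 157.500
  Fertiliser B, Medium: 455×238/702 = 154.259
  Fertiliser B, High: 455×221/702 = 143.241
Contributions (O − E)²/E:
  (156 − 85.500)²/85.500 = 58.1316
  (29 − 83.741)²/83.741 = 35.7839
  (62 − 77.759)²/77.759 = 3.1938
  (87 − 157.500)²/157.500 = 31.5571
  (209 − 154.259)²/154.259 = 19.4256
  (159 − 143.241)²/143.241 = 1.7338
χ² = 58.1316 + 35.7839 + 3.1938 + 31.5571 + 19.4256 + 1.7338 = 149.83
df = (2−1)(3−1) = 2. Since 149.83 > 7.378, reject the null hypothesis of independence at α = 0.025.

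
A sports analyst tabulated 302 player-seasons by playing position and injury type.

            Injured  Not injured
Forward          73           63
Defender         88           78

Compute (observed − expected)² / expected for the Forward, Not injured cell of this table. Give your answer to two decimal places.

Row total (Forward) = 136; column total (Not injured) = 141; N = 302.
Expected count E = 136 × 141 / 302 = 63.497.
Contribution = (O − E)²/E = (63 − 63.497)² / 63.497 = 0.00.

0.00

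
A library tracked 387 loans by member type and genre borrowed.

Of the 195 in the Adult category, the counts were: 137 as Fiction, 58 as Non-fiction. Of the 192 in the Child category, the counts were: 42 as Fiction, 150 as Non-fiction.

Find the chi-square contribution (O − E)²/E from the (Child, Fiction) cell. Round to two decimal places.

Row total (Child) = 192; column total (Fiction) = 179; N = 387.
Expected count E = 192 × 179 / 387 = 88.806.
Contribution = (O − E)²/E = (42 − 88.806)² / 88.806 = 24.67.

24.67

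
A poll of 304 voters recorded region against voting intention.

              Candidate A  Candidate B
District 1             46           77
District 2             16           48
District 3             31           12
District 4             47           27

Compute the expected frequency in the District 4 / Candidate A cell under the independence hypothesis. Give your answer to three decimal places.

Row total (District 4) = 74; column total (Candidate A) = 140; grand total N = 304.
Expected count = (row total × column total) / N = 74 × 140 / 304 = 34.079.

34.079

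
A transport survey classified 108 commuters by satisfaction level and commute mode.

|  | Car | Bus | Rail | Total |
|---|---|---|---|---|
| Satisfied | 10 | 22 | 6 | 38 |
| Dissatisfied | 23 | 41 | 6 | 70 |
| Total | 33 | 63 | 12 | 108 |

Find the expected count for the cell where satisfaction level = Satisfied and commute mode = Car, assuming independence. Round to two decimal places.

11.61

Row total (Satisfied) = 38; column total (Car) = 33; grand total N = 108.
Expected count = (row total × column total) / N = 38 × 33 / 108 = 11.61.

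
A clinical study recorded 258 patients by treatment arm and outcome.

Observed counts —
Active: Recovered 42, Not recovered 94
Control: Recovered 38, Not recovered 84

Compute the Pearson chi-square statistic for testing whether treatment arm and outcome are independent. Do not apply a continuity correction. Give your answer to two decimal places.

Row totals: 136, 122. Column totals: 80, 178. Grand total N = 258.
Expected counts (row total × column total / N):
  Active, Recovered: 136×80/258 = 42.171
  Active, Not recovered: 136×178/258 = 93.829
  Control, Recovered: 122×80/258 = 37.829
  Control, Not recovered: 122×178/258 = 84.171
Contributions (O − E)²/E:
  (42 − 42.171)²/42.171 = 0.0007
  (94 − 93.829)²/93.829 = 0.0003
  (38 − 37.829)²/37.829 = 0.0008
  (84 − 84.171)²/84.171 = 0.0003
χ² = 0.0007 + 0.0003 + 0.0008 + 0.0003 = 0.00

0.00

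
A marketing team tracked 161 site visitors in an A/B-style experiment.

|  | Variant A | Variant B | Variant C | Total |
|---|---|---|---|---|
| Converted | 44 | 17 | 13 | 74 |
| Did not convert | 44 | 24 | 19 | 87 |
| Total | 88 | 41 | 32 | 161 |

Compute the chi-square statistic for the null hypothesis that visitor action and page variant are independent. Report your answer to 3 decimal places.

1.279

Grand total N = 161.
Expected counts (row total × column total / N):
  Converted, Variant A: 74×88/161 = 40.4472
  Converted, Variant B: 74×41/161 = 18.8447
  Converted, Variant C: 74×32/161 = 14.7081
  Did not convert, Variant A: 87×88/161 = 47.5528
  Did not convert, Variant B: 87×41/161 = 22.1553
  Did not convert, Variant C: 87×32/161 = 17.2919
Contributions (O − E)²/E:
  (44 − 40.4472)²/40.4472 = 0.3121
  (17 − 18.8447)²/18.8447 = 0.1806
  (13 − 14.7081)²/14.7081 = 0.1984
  (44 − 47.5528)²/47.5528 = 0.2654
  (24 − 22.1553)²/22.1553 = 0.1536
  (19 − 17.2919)²/17.2919 = 0.1687
χ² = 0.3121 + 0.1806 + 0.1984 + 0.2654 + 0.1536 + 0.1687 = 1.279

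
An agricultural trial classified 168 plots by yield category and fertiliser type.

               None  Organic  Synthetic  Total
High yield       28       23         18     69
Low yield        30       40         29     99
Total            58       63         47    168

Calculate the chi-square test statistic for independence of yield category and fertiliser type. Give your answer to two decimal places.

Grand total N = 168.
Expected counts (row total × column total / N):
  High yield, None: 69×58/168 = 23.821
  High yield, Organic: 69×63/168 = 25.875
  High yield, Synthetic: 69×47/168 = 19.304
  Low yield, None: 99×58/168 = 34.179
  Low yield, Organic: 99×63/168 = 37.125
  Low yield, Synthetic: 99×47/168 = 27.696
Contributions (O − E)²/E:
  (28 − 23.821)²/23.821 = 0.7331
  (23 − 25.875)²/25.875 = 0.3194
  (18 − 19.304)²/19.304 = 0.0881
  (30 − 34.179)²/34.179 = 0.5110
  (40 − 37.125)²/37.125 = 0.2226
  (29 − 27.696)²/27.696 = 0.0614
χ² = 0.7331 + 0.3194 + 0.0881 + 0.5110 + 0.2226 + 0.0614 = 1.94

1.94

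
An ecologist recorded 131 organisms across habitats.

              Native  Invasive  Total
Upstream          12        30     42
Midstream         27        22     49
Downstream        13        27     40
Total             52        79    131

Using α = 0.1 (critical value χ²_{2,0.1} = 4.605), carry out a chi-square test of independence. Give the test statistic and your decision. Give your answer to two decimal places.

Grand total N = 131.
Expected counts (row total × column total / N):
  Upstream, Native: 42×52/131 = 16.6718
  Upstream, Invasive: 42×79/131 = 25.3282
  Midstream, Native: 49×52/131 = 19.4504
  Midstream, Invasive: 49×79/131 = 29.5496
  Downstream, Native: 40×52/131 = 15.8779
  Downstream, Invasive: 40×79/131 = 24.1221
Contributions (O − E)²/E:
  (12 − 16.6718)²/16.6718 = 1.3091
  (30 − 25.3282)²/25.3282 = 0.8617
  (27 − 19.4504)²/19.4504 = 2.9303
  (22 − 29.5496)²/29.5496 = 1.9288
  (13 − 15.8779)²/15.8779 = 0.5216
  (27 − 24.1221)²/24.1221 = 0.3433
χ² = 1.3091 + 0.8617 + 2.9303 + 1.9288 + 0.5216 + 0.3433 = 7.89
df = (3−1)(2−1) = 2. Since 7.89 > 4.605, reject the null hypothesis of independence at α = 0.1.

7.89; reject H₀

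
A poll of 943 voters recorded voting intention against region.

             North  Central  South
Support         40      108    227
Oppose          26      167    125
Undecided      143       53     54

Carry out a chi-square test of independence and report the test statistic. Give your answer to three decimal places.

Row totals: 375, 318, 250. Column totals: 209, 328, 406. Grand total N = 943.
Expected counts (row total × column total / N):
  Support, North: 375×209/943 = 83.1124
  Support, Central: 375×328/943 = 130.4348
  Support, South: 375×406/943 = 161.4528
  Oppose, North: 318×209/943 = 70.4793
  Oppose, Central: 318×328/943 = 110.6087
  Oppose, South: 318×406/943 = 136.9120
  Undecided, North: 250×209/943 = 55.4083
  Undecided, Central: 250×328/943 = 86.9565
  Undecided, South: 250×406/943 = 107.6352
Contributions (O − E)²/E:
  (40 − 83.1124)²/83.1124 = 22.3634
  (108 − 130.4348)²/130.4348 = 3.8588
  (227 − 161.4528)²/161.4528 = 26.6111
  (26 − 70.4793)²/70.4793 = 28.0708
  (167 − 110.6087)²/110.6087 = 28.7498
  (125 − 136.9120)²/136.9120 = 1.0364
  (143 − 55.4083)²/55.4083 = 138.4685
  (53 − 86.9565)²/86.9565 = 13.2600
  (54 − 107.6352)²/107.6352 = 26.7267
χ² = 22.3634 + 3.8588 + 26.6111 + 28.0708 + 28.7498 + 1.0364 + 138.4685 + 13.2600 + 26.7267 = 289.146

289.146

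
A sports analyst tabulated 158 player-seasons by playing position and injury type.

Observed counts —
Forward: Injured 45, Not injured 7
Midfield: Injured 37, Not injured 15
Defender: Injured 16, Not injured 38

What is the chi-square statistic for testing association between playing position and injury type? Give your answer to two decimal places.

39.17

Row totals: 52, 52, 54. Column totals: 98, 60. Grand total N = 158.
Expected counts (row total × column total / N):
  Forward, Injured: 52×98/158 = 32.253
  Forward, Not injured: 52×60/158 = 19.747
  Midfield, Injured: 52×98/158 = 32.253
  Midfield, Not injured: 52×60/158 = 19.747
  Defender, Injured: 54×98/158 = 33.494
  Defender, Not injured: 54×60/158 = 20.506
Contributions (O − E)²/E:
  (45 − 32.253)²/32.253 = 5.0379
  (7 − 19.747)²/19.747 = 8.2284
  (37 − 32.253)²/32.253 = 0.6987
  (15 − 19.747)²/19.747 = 1.1411
  (16 − 33.494)²/33.494 = 9.1372
  (38 − 20.506)²/20.506 = 14.9244
χ² = 5.0379 + 8.2284 + 0.6987 + 1.1411 + 9.1372 + 14.9244 = 39.17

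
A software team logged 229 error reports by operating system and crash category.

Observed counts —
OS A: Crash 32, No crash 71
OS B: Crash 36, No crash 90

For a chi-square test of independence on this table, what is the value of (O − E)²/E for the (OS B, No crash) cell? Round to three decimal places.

0.023

Row total (OS B) = 126; column total (No crash) = 161; N = 229.
Expected count E = 126 × 161 / 229 = 88.58515.
Contribution = (O − E)²/E = (90 − 88.58515)² / 88.58515 = 0.023.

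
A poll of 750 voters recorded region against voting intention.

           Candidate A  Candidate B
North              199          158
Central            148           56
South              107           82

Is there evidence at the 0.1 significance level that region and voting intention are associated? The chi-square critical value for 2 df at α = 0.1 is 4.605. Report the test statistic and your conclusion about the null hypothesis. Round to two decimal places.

16.97; reject H₀

Row totals: 357, 204, 189. Column totals: 454, 296. Grand total N = 750.
Expected counts (row total × column total / N):
  North, Candidate A: 357×454/750 = 216.104
  North, Candidate B: 357×296/750 = 140.896
  Central, Candidate A: 204×454/750 = 123.488
  Central, Candidate B: 204×296/750 = 80.512
  South, Candidate A: 189×454/750 = 114.408
  South, Candidate B: 189×296/750 = 74.592
Contributions (O − E)²/E:
  (199 − 216.104)²/216.104 = 1.3537
  (158 − 140.896)²/140.896 = 2.0763
  (148 − 123.488)²/123.488 = 4.8656
  (56 − 80.512)²/80.512 = 7.4627
  (107 − 114.408)²/114.408 = 0.4797
  (82 − 74.592)²/74.592 = 0.7357
χ² = 1.3537 + 2.0763 + 4.8656 + 7.4627 + 0.4797 + 0.7357 = 16.97
df = (3−1)(2−1) = 2. Since 16.97 > 4.605, reject the null hypothesis of independence at α = 0.1.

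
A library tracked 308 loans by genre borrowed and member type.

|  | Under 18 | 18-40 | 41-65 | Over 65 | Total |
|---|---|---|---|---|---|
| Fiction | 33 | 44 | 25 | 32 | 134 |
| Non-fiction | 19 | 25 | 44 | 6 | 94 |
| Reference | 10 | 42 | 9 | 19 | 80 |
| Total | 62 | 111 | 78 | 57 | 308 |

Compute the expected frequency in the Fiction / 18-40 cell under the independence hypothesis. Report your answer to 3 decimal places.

48.292

Row total (Fiction) = 134; column total (18-40) = 111; grand total N = 308.
Expected count = (row total × column total) / N = 134 × 111 / 308 = 48.292.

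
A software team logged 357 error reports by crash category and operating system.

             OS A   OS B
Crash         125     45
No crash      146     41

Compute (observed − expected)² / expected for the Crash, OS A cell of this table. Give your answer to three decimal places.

Row total (Crash) = 170; column total (OS A) = 271; N = 357.
Expected count E = 170 × 271 / 357 = 129.0476.
Contribution = (O − E)²/E = (125 − 129.0476)² / 129.0476 = 0.127.

0.127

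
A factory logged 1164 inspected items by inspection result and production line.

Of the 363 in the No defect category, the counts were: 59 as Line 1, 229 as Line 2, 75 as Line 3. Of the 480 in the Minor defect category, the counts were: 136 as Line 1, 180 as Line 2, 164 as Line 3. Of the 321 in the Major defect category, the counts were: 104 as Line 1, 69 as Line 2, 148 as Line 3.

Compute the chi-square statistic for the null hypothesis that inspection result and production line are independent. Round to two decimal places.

Row totals: 363, 480, 321. Column totals: 299, 478, 387. Grand total N = 1164.
Expected counts (row total × column total / N):
  No defect, Line 1: 363×299/1164 = 93.245
  No defect, Line 2: 363×478/1164 = 149.067
  No defect, Line 3: 363×387/1164 = 120.688
  Minor defect, Line 1: 480×299/1164 = 123.299
  Minor defect, Line 2: 480×478/1164 = 197.113
  Minor defect, Line 3: 480×387/1164 = 159.588
  Major defect, Line 1: 321×299/1164 = 82.456
  Major defect, Line 2: 321×478/1164 = 131.820
  Major defect, Line 3: 321×387/1164 = 106.724
Contributions (O − E)²/E:
  (59 − 93.245)²/93.245 = 12.5768
  (229 − 149.067)²/149.067 = 42.8618
  (75 − 120.688)²/120.688 = 17.2958
  (136 − 123.299)²/123.299 = 1.3083
  (180 − 197.113)²/197.113 = 1.4857
  (164 − 159.588)²/159.588 = 0.1220
  (104 − 82.456)²/82.456 = 5.6290
  (69 − 131.820)²/131.820 = 29.9374
  (148 − 106.724)²/106.724 = 15.9637
χ² = 12.5768 + 42.8618 + 17.2958 + 1.3083 + 1.4857 + 0.1220 + 5.6290 + 29.9374 + 15.9637 = 127.18

127.18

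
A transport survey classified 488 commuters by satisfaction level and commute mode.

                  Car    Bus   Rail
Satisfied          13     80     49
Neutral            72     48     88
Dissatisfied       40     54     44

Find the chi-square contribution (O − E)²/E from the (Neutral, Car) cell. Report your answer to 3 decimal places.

6.578

Row total (Neutral) = 208; column total (Car) = 125; N = 488.
Expected count E = 208 × 125 / 488 = 53.2787.
Contribution = (O − E)²/E = (72 − 53.2787)² / 53.2787 = 6.578.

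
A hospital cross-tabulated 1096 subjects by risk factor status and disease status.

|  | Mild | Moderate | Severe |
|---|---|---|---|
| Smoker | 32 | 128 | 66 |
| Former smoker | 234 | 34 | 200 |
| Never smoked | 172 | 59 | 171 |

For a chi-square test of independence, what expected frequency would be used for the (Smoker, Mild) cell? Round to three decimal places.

Row total (Smoker) = 226; column total (Mild) = 438; grand total N = 1096.
Expected count = (row total × column total) / N = 226 × 438 / 1096 = 90.318.

90.318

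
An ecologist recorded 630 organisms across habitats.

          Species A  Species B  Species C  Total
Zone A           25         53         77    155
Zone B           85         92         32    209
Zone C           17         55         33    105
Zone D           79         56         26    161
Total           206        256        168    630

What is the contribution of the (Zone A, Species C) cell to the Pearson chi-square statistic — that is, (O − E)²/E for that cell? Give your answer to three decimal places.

Row total (Zone A) = 155; column total (Species C) = 168; N = 630.
Expected count E = 155 × 168 / 630 = 41.33333.
Contribution = (O − E)²/E = (77 − 41.33333)² / 41.33333 = 30.777.

30.777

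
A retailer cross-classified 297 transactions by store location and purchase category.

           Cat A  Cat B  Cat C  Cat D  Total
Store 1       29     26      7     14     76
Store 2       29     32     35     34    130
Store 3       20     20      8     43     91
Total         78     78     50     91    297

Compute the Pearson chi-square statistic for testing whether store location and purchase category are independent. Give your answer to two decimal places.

34.84

Grand total N = 297.
Expected counts (row total × column total / N):
  Store 1, Cat A: 76×78/297 = 19.960
  Store 1, Cat B: 76×78/297 = 19.960
  Store 1, Cat C: 76×50/297 = 12.795
  Store 1, Cat D: 76×91/297 = 23.286
  Store 2, Cat A: 130×78/297 = 34.141
  Store 2, Cat B: 130×78/297 = 34.141
  Store 2, Cat C: 130×50/297 = 21.886
  Store 2, Cat D: 130×91/297 = 39.832
  Store 3, Cat A: 91×78/297 = 23.899
  Store 3, Cat B: 91×78/297 = 23.899
  Store 3, Cat C: 91×50/297 = 15.320
  Store 3, Cat D: 91×91/297 = 27.882
Contributions (O − E)²/E:
  (29 − 19.960)²/19.960 = 4.0943
  (26 − 19.960)²/19.960 = 1.8277
  (7 − 12.795)²/12.795 = 2.6246
  (14 − 23.286)²/23.286 = 3.7031
  (29 − 34.141)²/34.141 = 0.7741
  (32 − 34.141)²/34.141 = 0.1343
  (35 − 21.886)²/21.886 = 7.8579
  (34 − 39.832)²/39.832 = 0.8539
  (20 − 23.899)²/23.899 = 0.6361
  (20 − 23.899)²/23.899 = 0.6361
  (8 − 15.320)²/15.320 = 3.4975
  (43 − 27.882)²/27.882 = 8.1972
χ² = 4.0943 + 1.8277 + 2.6246 + 3.7031 + 0.7741 + 0.1343 + 7.8579 + 0.8539 + 0.6361 + 0.6361 + 3.4975 + 8.1972 = 34.84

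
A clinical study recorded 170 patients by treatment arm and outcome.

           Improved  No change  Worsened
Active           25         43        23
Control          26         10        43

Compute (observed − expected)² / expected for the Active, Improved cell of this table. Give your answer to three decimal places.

Row total (Active) = 91; column total (Improved) = 51; N = 170.
Expected count E = 91 × 51 / 170 = 27.3000.
Contribution = (O − E)²/E = (25 − 27.3000)² / 27.3000 = 0.194.

0.194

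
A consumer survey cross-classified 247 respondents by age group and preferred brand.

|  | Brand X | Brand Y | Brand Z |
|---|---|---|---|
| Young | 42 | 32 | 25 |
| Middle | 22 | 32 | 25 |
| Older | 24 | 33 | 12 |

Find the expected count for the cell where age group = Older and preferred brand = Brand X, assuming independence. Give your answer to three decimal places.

24.583

Row total (Older) = 69; column total (Brand X) = 88; grand total N = 247.
Expected count = (row total × column total) / N = 69 × 88 / 247 = 24.583.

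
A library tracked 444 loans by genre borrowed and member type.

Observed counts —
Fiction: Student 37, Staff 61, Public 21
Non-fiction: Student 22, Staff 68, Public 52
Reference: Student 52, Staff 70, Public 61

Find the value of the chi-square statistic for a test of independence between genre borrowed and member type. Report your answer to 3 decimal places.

Row totals: 119, 142, 183. Column totals: 111, 199, 134. Grand total N = 444.
Expected counts (row total × column total / N):
  Fiction, Student: 119×111/444 = 29.7500
  Fiction, Staff: 119×199/444 = 53.3356
  Fiction, Public: 119×134/444 = 35.9144
  Non-fiction, Student: 142×111/444 = 35.5000
  Non-fiction, Staff: 142×199/444 = 63.6441
  Non-fiction, Public: 142×134/444 = 42.8559
  Reference, Student: 183×111/444 = 45.7500
  Reference, Staff: 183×199/444 = 82.0203
  Reference, Public: 183×134/444 = 55.2297
Contributions (O − E)²/E:
  (37 − 29.7500)²/29.7500 = 1.7668
  (61 − 53.3356)²/53.3356 = 1.1014
  (21 − 35.9144)²/35.9144 = 6.1936
  (22 − 35.5000)²/35.5000 = 5.1338
  (68 − 63.6441)²/63.6441 = 0.2981
  (52 − 42.8559)²/42.8559 = 1.9511
  (52 − 45.7500)²/45.7500 = 0.8538
  (70 − 82.0203)²/82.0203 = 1.7616
  (61 − 55.2297)²/55.2297 = 0.6029
χ² = 1.7668 + 1.1014 + 6.1936 + 5.1338 + 0.2981 + 1.9511 + 0.8538 + 1.7616 + 0.6029 = 19.663

19.663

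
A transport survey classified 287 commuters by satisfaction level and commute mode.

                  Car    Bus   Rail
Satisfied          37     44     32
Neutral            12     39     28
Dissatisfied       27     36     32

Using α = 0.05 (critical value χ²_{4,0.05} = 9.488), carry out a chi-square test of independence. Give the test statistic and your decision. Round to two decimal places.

Row totals: 113, 79, 95. Column totals: 76, 119, 92. Grand total N = 287.
Expected counts (row total × column total / N):
  Satisfied, Car: 113×76/287 = 29.923
  Satisfied, Bus: 113×119/287 = 46.854
  Satisfied, Rail: 113×92/287 = 36.223
  Neutral, Car: 79×76/287 = 20.920
  Neutral, Bus: 79×119/287 = 32.756
  Neutral, Rail: 79×92/287 = 25.324
  Dissatisfied, Car: 95×76/287 = 25.157
  Dissatisfied, Bus: 95×119/287 = 39.390
  Dissatisfied, Rail: 95×92/287 = 30.453
Contributions (O − E)²/E:
  (37 − 29.923)²/29.923 = 1.6738
  (44 − 46.854)²/46.854 = 0.1738
  (32 − 36.223)²/36.223 = 0.4923
  (12 − 20.920)²/20.920 = 3.8034
  (39 − 32.756)²/32.756 = 1.1902
  (28 − 25.324)²/25.324 = 0.2828
  (27 − 25.157)²/25.157 = 0.1350
  (36 − 39.390)²/39.390 = 0.2918
  (32 − 30.453)²/30.453 = 0.0786
χ² = 1.6738 + 0.1738 + 0.4923 + 3.8034 + 1.1902 + 0.2828 + 0.1350 + 0.2918 + 0.0786 = 8.12
df = (3−1)(3−1) = 4. Since 8.12 < 9.488, fail to reject the null hypothesis of independence at α = 0.05.

8.12; fail to reject H₀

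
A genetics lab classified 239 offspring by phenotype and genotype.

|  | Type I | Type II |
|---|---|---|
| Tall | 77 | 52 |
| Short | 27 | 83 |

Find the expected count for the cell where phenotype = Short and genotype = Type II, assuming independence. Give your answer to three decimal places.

Row total (Short) = 110; column total (Type II) = 135; grand total N = 239.
Expected count = (row total × column total) / N = 110 × 135 / 239 = 62.134.

62.134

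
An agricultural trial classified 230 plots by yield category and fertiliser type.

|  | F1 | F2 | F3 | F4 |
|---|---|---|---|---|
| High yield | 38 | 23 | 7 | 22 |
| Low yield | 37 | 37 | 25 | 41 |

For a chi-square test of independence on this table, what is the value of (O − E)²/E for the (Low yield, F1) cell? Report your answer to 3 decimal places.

1.640

Row total (Low yield) = 140; column total (F1) = 75; N = 230.
Expected count E = 140 × 75 / 230 = 45.6522.
Contribution = (O − E)²/E = (37 − 45.6522)² / 45.6522 = 1.640.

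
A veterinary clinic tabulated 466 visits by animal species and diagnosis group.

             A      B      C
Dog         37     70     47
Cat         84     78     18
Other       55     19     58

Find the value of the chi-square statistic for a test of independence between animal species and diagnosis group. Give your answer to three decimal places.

70.455

Row totals: 154, 180, 132. Column totals: 176, 167, 123. Grand total N = 466.
Expected counts (row total × column total / N):
  Dog, A: 154×176/466 = 58.1631
  Dog, B: 154×167/466 = 55.1888
  Dog, C: 154×123/466 = 40.6481
  Cat, A: 180×176/466 = 67.9828
  Cat, B: 180×167/466 = 64.5064
  Cat, C: 180×123/466 = 47.5107
  Other, A: 132×176/466 = 49.8541
  Other, B: 132×167/466 = 47.3047
  Other, C: 132×123/466 = 34.8412
Contributions (O − E)²/E:
  (37 − 58.1631)²/58.1631 = 7.7004
  (70 − 55.1888)²/55.1888 = 3.9749
  (47 − 40.6481)²/40.6481 = 0.9926
  (84 − 67.9828)²/67.9828 = 3.7738
  (78 − 64.5064)²/64.5064 = 2.8226
  (18 − 47.5107)²/47.5107 = 18.3302
  (55 − 49.8541)²/49.8541 = 0.5312
  (19 − 47.3047)²/47.3047 = 16.9361
  (58 − 34.8412)²/34.8412 = 15.3936
χ² = 7.7004 + 3.9749 + 0.9926 + 3.7738 + 2.8226 + 18.3302 + 0.5312 + 16.9361 + 15.3936 = 70.455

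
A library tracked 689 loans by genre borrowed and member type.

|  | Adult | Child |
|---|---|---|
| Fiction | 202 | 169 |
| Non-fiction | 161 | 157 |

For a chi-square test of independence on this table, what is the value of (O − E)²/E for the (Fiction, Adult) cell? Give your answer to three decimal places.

0.219

Row total (Fiction) = 371; column total (Adult) = 363; N = 689.
Expected count E = 371 × 363 / 689 = 195.4615.
Contribution = (O − E)²/E = (202 − 195.4615)² / 195.4615 = 0.219.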